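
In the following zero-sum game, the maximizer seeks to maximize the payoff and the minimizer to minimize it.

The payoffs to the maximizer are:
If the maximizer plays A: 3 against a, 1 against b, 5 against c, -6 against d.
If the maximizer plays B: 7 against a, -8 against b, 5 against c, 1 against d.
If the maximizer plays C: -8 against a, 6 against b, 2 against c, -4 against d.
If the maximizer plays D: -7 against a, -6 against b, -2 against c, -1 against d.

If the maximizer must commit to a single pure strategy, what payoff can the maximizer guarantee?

-6

The worst-case payoff for each row is A: -6, B: -8, C: -8, D: -7.
The best of these is -6.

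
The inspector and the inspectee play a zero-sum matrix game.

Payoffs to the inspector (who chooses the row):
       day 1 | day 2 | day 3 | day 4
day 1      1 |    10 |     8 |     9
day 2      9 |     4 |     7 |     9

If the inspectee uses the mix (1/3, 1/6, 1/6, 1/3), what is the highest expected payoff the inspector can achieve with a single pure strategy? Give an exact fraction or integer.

day 1: (1)·(1/3) + (10)·(1/6) + (8)·(1/6) + (9)·(1/3) = 19/3.
day 2: (9)·(1/3) + (4)·(1/6) + (7)·(1/6) + (9)·(1/3) = 47/6.
The best pure response is day 2 with expected payoff 47/6.

47/6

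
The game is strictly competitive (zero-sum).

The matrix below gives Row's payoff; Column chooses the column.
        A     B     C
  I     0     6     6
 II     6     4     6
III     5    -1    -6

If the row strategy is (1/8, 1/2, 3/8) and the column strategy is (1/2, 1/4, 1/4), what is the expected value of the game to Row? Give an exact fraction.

109/32

Against (1/2, 1/4, 1/4), each row's expected payoff is I: 3; II: 11/2; III: 3/4.
Taking the (1/8, 1/2, 3/8)-weighted average: (1/8)·(3) + (1/2)·(11/2) + (3/8)·(3/4) = 109/32.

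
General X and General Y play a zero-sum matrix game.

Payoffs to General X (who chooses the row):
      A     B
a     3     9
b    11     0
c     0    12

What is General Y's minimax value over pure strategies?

The worst case (largest entry) in each column is A: 11, B: 12.
The best (smallest) of these is 11.

11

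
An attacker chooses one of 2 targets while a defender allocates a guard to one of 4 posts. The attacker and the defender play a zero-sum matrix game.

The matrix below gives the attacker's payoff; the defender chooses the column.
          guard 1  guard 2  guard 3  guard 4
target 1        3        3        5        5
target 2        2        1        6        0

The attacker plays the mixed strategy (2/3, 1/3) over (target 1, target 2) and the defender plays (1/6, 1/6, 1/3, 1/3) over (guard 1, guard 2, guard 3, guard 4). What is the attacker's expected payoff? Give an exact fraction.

Against (1/6, 1/6, 1/3, 1/3), each row's expected payoff is target 1: 13/3; target 2: 5/2.
Taking the (2/3, 1/3)-weighted average: (2/3)·(13/3) + (1/3)·(5/2) = 67/18.

67/18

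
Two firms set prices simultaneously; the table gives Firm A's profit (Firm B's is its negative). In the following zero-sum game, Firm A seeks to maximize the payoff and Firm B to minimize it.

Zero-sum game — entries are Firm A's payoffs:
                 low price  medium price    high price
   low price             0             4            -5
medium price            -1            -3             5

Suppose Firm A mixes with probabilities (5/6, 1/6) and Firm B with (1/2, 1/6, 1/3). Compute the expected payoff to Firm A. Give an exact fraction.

-13/18

Against (1/2, 1/6, 1/3), each row's expected payoff is low price: -1; medium price: 2/3.
Taking the (5/6, 1/6)-weighted average: (5/6)·(-1) + (1/6)·(2/3) = -13/18.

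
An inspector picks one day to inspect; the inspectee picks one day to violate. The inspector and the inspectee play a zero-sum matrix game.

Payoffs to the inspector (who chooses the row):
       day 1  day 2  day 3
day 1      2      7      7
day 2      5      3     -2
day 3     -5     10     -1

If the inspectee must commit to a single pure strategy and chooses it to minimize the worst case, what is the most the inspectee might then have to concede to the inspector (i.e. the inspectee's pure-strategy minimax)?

5

The worst case (largest entry) in each column is day 1: 5, day 2: 10, day 3: 7.
The best (smallest) of these is 5.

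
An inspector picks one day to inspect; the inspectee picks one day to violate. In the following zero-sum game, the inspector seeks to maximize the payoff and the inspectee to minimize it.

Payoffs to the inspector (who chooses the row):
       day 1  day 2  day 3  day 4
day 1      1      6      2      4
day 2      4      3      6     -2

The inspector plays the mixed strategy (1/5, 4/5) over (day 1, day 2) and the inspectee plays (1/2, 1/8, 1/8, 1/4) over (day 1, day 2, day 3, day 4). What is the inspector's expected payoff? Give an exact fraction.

13/5

Against (1/2, 1/8, 1/8, 1/4), each row's expected payoff is day 1: 5/2; day 2: 21/8.
Taking the (1/5, 4/5)-weighted average: (1/5)·(5/2) + (4/5)·(21/8) = 13/5.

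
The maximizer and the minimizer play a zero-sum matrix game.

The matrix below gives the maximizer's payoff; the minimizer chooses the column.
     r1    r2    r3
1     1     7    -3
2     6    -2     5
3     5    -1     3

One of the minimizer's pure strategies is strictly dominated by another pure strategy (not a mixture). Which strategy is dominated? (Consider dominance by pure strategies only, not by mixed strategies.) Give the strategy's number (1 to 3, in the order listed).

The minimizer prefers columns that give the maximizer less. Compare r1 with r3: -3 < 1, 5 < 6, 3 < 5.
So r3 strictly dominates r1 for the minimizer; r1 is strictly dominated.

1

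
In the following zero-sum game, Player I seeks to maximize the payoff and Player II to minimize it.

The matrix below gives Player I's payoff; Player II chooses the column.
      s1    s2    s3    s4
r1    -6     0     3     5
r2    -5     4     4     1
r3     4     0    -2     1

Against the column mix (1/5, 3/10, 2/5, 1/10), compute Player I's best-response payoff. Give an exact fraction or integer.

r1: (-6)·(1/5) + (0)·(3/10) + (3)·(2/5) + (5)·(1/10) = 1/2.
r2: (-5)·(1/5) + (4)·(3/10) + (4)·(2/5) + (1)·(1/10) = 19/10.
r3: (4)·(1/5) + (0)·(3/10) + (-2)·(2/5) + (1)·(1/10) = 1/10.
The best pure response is r2 with expected payoff 19/10.

19/10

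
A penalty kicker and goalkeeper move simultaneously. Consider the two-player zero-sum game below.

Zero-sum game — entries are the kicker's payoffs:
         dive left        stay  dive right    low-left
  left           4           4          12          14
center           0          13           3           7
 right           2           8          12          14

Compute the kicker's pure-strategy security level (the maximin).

The worst-case payoff for each row is left: 4, center: 0, right: 2.
The best of these is 4.

4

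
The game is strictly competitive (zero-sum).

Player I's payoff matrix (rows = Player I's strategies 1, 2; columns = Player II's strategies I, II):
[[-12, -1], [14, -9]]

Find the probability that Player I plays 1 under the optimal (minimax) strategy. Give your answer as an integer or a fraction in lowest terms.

Row minima are -12 and -9, so Player I's maximin is -9; column maxima are 14 and -1, so Player II's minimax is -1. These differ, so the equilibrium is in mixed strategies.
Let Player I play 1 with probability p. Player II is indifferent when −12p + 14(1−p) = −p − 9(1−p), giving p = 23/34.

23/34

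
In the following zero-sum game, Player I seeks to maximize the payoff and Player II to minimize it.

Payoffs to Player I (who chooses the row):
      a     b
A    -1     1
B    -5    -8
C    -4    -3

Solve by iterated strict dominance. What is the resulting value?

-1

Row C is strictly dominated by row A (-1>-4, 1>-3); eliminate C.
Row B is strictly dominated by row A (-1>-5, 1>-8); eliminate B.
Column b is strictly dominated by a for Player II (-1<1); eliminate b.
Only (A, a) remains, with payoff -1.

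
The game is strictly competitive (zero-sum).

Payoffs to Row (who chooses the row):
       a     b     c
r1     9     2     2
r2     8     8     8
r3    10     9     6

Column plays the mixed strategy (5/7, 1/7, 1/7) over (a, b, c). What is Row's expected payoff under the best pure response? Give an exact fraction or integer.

65/7

r1: (9)·(5/7) + (2)·(1/7) + (2)·(1/7) = 7.
r2: (8)·(5/7) + (8)·(1/7) + (8)·(1/7) = 8.
r3: (10)·(5/7) + (9)·(1/7) + (6)·(1/7) = 65/7.
The best pure response is r3 with expected payoff 65/7.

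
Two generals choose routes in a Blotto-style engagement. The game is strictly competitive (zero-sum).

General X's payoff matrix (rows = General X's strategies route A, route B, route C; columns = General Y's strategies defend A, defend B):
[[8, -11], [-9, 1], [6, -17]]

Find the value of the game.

Row route C is strictly dominated by row route A, so General X never plays it.
The remaining 2×2 game on (route A, route B) × (defend A, defend B) has no saddle point. Let General X play route A with probability p; indifference gives 8p − 9(1−p) = −11p + (1−p), so p = 10/29.
Similarly General Y's optimal q on defend A is 12/29, and the value is 8·(12/29) + (-11)·(17/29) = -91/29.

-91/29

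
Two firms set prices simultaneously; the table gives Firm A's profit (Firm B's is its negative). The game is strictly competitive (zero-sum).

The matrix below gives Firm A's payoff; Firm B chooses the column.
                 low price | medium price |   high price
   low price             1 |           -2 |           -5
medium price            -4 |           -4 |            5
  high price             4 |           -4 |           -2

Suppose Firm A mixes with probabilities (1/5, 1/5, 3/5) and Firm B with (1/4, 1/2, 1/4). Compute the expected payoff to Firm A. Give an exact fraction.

Against (1/4, 1/2, 1/4), each row's expected payoff is low price: -2; medium price: -7/4; high price: -3/2.
Taking the (1/5, 1/5, 3/5)-weighted average: (1/5)·(-2) + (1/5)·(-7/4) + (3/5)·(-3/2) = -33/20.

-33/20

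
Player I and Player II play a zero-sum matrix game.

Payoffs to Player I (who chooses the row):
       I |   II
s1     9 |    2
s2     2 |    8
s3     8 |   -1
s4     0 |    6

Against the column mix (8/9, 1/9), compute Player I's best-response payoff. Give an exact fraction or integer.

s1: (9)·(8/9) + (2)·(1/9) = 74/9.
s2: (2)·(8/9) + (8)·(1/9) = 8/3.
s3: (8)·(8/9) + (-1)·(1/9) = 7.
s4: (0)·(8/9) + (6)·(1/9) = 2/3.
The best pure response is s1 with expected payoff 74/9.

74/9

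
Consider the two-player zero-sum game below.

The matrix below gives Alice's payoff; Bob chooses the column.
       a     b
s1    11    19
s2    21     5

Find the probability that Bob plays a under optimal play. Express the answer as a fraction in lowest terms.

Row minima are 11 and 5, so Alice's maximin is 11; column maxima are 21 and 19, so Bob's minimax is 19. These differ, so the equilibrium is in mixed strategies.
Let Bob play a with probability q. Alice is indifferent when 11q + 19(1−q) = 21q + 5(1−q), giving q = 7/12.

7/12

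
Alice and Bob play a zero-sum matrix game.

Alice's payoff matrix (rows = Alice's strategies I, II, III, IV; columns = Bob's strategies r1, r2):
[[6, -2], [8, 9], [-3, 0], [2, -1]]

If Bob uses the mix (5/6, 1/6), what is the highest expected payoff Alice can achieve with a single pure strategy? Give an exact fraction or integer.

I: (6)·(5/6) + (-2)·(1/6) = 14/3.
II: (8)·(5/6) + (9)·(1/6) = 49/6.
III: (-3)·(5/6) + (0)·(1/6) = -5/2.
IV: (2)·(5/6) + (-1)·(1/6) = 3/2.
The best pure response is II with expected payoff 49/6.

49/6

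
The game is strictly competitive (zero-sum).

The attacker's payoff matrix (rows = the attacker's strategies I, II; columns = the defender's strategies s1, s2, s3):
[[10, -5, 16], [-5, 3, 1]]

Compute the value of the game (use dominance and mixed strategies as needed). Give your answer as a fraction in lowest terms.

5/23

Column s3 is strictly dominated by s1 for the defender (it gives the attacker more in every row).
The remaining 2×2 game on (I, II) × (s1, s2) has no saddle point. Let the attacker play I with probability p; indifference gives 10p − 5(1−p) = −5p + 3(1−p), so p = 8/23.
Similarly the defender's optimal q on s1 is 8/23, and the value is 10·(8/23) + (-5)·(15/23) = 5/23.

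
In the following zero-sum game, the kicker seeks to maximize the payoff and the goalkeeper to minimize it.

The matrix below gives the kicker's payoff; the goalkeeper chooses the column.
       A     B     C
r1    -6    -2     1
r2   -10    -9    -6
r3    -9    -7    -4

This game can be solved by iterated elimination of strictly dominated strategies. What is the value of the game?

Column C is strictly dominated by A for the goalkeeper (-6<1, -10<-6, -9<-4); eliminate C.
Row r3 is strictly dominated by row r1 (-6>-9, -2>-7); eliminate r3.
Column B is strictly dominated by A for the goalkeeper (-6<-2, -10<-9); eliminate B.
Row r2 is strictly dominated by row r1 (-6>-10); eliminate r2.
Only (r1, A) remains, with payoff -6.

-6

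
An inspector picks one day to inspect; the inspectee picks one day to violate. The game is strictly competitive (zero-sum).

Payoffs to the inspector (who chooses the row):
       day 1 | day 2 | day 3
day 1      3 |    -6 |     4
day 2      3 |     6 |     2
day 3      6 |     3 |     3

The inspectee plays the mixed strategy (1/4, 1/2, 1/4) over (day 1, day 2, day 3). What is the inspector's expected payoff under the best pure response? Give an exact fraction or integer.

day 1: (3)·(1/4) + (-6)·(1/2) + (4)·(1/4) = -5/4.
day 2: (3)·(1/4) + (6)·(1/2) + (2)·(1/4) = 17/4.
day 3: (6)·(1/4) + (3)·(1/2) + (3)·(1/4) = 15/4.
The best pure response is day 2 with expected payoff 17/4.

17/4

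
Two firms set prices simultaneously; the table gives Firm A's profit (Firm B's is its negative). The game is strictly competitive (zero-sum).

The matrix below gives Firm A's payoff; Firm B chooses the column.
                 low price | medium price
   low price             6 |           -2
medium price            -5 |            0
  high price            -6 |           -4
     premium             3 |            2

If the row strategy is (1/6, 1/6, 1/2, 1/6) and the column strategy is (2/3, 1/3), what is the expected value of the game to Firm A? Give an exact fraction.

-20/9

Against (2/3, 1/3), each row's expected payoff is low price: 10/3; medium price: -10/3; high price: -16/3; premium: 8/3.
Taking the (1/6, 1/6, 1/2, 1/6)-weighted average: (1/6)·(10/3) + (1/6)·(-10/3) + (1/2)·(-16/3) + (1/6)·(8/3) = -20/9.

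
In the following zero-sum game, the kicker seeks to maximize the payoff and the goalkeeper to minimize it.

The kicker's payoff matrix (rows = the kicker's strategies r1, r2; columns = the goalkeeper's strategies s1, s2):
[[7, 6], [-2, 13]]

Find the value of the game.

103/16

Row minima are 6 and -2, so the kicker's maximin is 6; column maxima are 7 and 13, so the goalkeeper's minimax is 7. These differ, so the equilibrium is in mixed strategies.
Let the kicker play r1 with probability p. The goalkeeper is indifferent when 7p − 2(1−p) = 6p + 13(1−p), giving p = 15/16.
Let the goalkeeper play s1 with probability q. The kicker is indifferent when 7q + 6(1−q) = −2q + 13(1−q), giving q = 7/16.
The value is 7·(7/16) + (6)·(9/16) = 103/16.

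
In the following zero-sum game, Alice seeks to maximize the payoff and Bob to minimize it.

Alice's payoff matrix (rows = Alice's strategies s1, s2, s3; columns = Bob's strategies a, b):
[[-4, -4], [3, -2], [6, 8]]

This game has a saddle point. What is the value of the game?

Row minima: -4, -2, 6 → Alice's maximin is 6.
Column maxima: 6, 8 → Bob's minimax is 6.
They coincide at (s3, a), so the value is 6.

6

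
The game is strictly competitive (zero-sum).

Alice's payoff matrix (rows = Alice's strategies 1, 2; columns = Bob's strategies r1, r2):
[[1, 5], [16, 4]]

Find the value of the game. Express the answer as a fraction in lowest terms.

Row minima are 1 and 4, so Alice's maximin is 4; column maxima are 16 and 5, so Bob's minimax is 5. These differ, so the equilibrium is in mixed strategies.
Let Alice play 1 with probability p. Bob is indifferent when p + 16(1−p) = 5p + 4(1−p), giving p = 3/4.
Let Bob play r1 with probability q. Alice is indifferent when q + 5(1−q) = 16q + 4(1−q), giving q = 1/16.
The value is 1·(1/16) + (5)·(15/16) = 19/4.

19/4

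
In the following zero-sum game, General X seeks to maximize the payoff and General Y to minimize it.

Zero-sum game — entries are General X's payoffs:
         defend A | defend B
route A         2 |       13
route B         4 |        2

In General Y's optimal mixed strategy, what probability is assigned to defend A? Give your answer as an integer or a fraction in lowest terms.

Row minima are 2 and 2, so General X's maximin is 2; column maxima are 4 and 13, so General Y's minimax is 4. These differ, so the equilibrium is in mixed strategies.
Let General Y play defend A with probability q. General X is indifferent when 2q + 13(1−q) = 4q + 2(1−q), giving q = 11/13.

11/13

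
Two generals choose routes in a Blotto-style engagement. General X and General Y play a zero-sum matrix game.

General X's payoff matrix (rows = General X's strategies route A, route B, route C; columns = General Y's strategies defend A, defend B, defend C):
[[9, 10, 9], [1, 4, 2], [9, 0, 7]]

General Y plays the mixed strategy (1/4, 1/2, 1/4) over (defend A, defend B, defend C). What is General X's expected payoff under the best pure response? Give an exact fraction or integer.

19/2

route A: (9)·(1/4) + (10)·(1/2) + (9)·(1/4) = 19/2.
route B: (1)·(1/4) + (4)·(1/2) + (2)·(1/4) = 11/4.
route C: (9)·(1/4) + (0)·(1/2) + (7)·(1/4) = 4.
The best pure response is route A with expected payoff 19/2.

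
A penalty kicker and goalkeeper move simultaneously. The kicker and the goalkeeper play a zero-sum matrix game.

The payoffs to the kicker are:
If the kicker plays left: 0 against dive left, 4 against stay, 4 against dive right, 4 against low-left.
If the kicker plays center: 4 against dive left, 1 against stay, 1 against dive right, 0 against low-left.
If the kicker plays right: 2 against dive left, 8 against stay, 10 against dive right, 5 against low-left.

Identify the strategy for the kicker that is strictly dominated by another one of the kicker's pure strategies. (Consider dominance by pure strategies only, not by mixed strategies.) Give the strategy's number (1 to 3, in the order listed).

1

Compare left with right: 2 > 0, 8 > 4, 10 > 4, 5 > 4.
So right strictly dominates left for the kicker; left is strictly dominated.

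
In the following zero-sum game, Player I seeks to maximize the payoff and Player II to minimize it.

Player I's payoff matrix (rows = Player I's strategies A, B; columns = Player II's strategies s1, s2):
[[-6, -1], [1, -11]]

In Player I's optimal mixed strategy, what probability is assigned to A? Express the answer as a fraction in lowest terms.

Row minima are -6 and -11, so Player I's maximin is -6; column maxima are 1 and -1, so Player II's minimax is -1. These differ, so the equilibrium is in mixed strategies.
Let Player I play A with probability p. Player II is indifferent when −6p + (1−p) = −p − 11(1−p), giving p = 12/17.

12/17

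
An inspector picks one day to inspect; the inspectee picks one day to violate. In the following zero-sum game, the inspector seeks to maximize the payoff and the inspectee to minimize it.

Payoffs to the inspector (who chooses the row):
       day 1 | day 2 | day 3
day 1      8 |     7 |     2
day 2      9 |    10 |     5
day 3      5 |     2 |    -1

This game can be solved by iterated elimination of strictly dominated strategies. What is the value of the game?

Row day 3 is strictly dominated by row day 1 (8>5, 7>2, 2>-1); eliminate day 3.
Column day 2 is strictly dominated by day 3 for the inspectee (2<7, 5<10); eliminate day 2.
Column day 1 is strictly dominated by day 3 for the inspectee (2<8, 5<9); eliminate day 1.
Row day 1 is strictly dominated by row day 2 (5>2); eliminate day 1.
Only (day 2, day 3) remains, with payoff 5.

5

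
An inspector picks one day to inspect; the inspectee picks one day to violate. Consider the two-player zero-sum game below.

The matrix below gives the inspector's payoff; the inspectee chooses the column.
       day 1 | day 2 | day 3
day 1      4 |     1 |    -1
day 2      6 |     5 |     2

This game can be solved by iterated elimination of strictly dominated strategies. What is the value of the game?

Column day 1 is strictly dominated by day 2 for the inspectee (1<4, 5<6); eliminate day 1.
Column day 2 is strictly dominated by day 3 for the inspectee (-1<1, 2<5); eliminate day 2.
Row day 1 is strictly dominated by row day 2 (2>-1); eliminate day 1.
Only (day 2, day 3) remains, with payoff 2.

2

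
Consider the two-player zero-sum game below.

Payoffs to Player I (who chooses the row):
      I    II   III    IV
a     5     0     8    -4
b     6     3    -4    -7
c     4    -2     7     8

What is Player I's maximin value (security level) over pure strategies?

-2

The worst-case payoff for each row is a: -4, b: -7, c: -2.
The best of these is -2.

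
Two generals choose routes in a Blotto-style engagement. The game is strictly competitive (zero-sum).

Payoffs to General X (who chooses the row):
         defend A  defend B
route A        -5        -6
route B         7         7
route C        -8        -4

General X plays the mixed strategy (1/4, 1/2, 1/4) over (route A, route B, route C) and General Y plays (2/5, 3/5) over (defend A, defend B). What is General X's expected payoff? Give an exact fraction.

7/10

Against (2/5, 3/5), each row's expected payoff is route A: -28/5; route B: 7; route C: -28/5.
Taking the (1/4, 1/2, 1/4)-weighted average: (1/4)·(-28/5) + (1/2)·(7) + (1/4)·(-28/5) = 7/10.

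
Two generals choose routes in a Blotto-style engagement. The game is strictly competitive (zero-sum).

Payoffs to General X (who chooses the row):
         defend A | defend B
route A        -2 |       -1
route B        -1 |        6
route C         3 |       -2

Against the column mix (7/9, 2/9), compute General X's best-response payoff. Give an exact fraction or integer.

17/9

route A: (-2)·(7/9) + (-1)·(2/9) = -16/9.
route B: (-1)·(7/9) + (6)·(2/9) = 5/9.
route C: (3)·(7/9) + (-2)·(2/9) = 17/9.
The best pure response is route C with expected payoff 17/9.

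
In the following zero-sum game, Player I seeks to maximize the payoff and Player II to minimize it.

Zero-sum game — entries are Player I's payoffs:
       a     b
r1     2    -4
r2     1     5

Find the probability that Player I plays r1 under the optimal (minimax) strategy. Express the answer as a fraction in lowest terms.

Row minima are -4 and 1, so Player I's maximin is 1; column maxima are 2 and 5, so Player II's minimax is 2. These differ, so the equilibrium is in mixed strategies.
Let Player I play r1 with probability p. Player II is indifferent when 2p + (1−p) = −4p + 5(1−p), giving p = 2/5.

2/5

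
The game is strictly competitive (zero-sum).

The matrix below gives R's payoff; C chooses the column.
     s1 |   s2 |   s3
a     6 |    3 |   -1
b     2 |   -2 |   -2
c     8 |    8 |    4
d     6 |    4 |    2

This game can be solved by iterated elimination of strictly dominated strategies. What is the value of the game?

Column s1 is strictly dominated by s3 for C (-1<6, -2<2, 4<8, 2<6); eliminate s1.
Row a is strictly dominated by row c (8>3, 4>-1); eliminate a.
Row b is strictly dominated by row c (8>-2, 4>-2); eliminate b.
Column s2 is strictly dominated by s3 for C (4<8, 2<4); eliminate s2.
Row d is strictly dominated by row c (4>2); eliminate d.
Only (c, s3) remains, with payoff 4.

4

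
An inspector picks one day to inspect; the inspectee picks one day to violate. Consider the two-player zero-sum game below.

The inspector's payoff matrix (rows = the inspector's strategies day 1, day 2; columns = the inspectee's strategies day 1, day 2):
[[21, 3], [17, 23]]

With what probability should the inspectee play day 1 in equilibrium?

5/6

Row minima are 3 and 17, so the inspector's maximin is 17; column maxima are 21 and 23, so the inspectee's minimax is 21. These differ, so the equilibrium is in mixed strategies.
Let the inspectee play day 1 with probability q. The inspector is indifferent when 21q + 3(1−q) = 17q + 23(1−q), giving q = 5/6.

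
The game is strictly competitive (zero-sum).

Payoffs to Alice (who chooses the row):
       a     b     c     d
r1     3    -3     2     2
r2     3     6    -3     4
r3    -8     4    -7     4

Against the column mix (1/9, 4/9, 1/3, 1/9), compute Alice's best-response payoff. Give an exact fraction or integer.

22/9

r1: (3)·(1/9) + (-3)·(4/9) + (2)·(1/3) + (2)·(1/9) = -1/9.
r2: (3)·(1/9) + (6)·(4/9) + (-3)·(1/3) + (4)·(1/9) = 22/9.
r3: (-8)·(1/9) + (4)·(4/9) + (-7)·(1/3) + (4)·(1/9) = -1.
The best pure response is r2 with expected payoff 22/9.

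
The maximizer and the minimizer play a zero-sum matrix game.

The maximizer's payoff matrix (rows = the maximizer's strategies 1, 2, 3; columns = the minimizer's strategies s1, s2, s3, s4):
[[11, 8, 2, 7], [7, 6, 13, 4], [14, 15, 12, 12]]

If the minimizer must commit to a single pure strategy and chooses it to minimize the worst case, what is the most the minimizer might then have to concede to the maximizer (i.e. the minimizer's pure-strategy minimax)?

12

The worst case (largest entry) in each column is s1: 14, s2: 15, s3: 13, s4: 12.
The best (smallest) of these is 12.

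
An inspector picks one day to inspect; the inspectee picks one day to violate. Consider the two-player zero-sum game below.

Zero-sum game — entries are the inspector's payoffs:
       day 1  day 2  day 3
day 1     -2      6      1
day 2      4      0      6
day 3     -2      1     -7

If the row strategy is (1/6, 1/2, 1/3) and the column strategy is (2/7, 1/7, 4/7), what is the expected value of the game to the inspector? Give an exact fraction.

Against (2/7, 1/7, 4/7), each row's expected payoff is day 1: 6/7; day 2: 32/7; day 3: -31/7.
Taking the (1/6, 1/2, 1/3)-weighted average: (1/6)·(6/7) + (1/2)·(32/7) + (1/3)·(-31/7) = 20/21.

20/21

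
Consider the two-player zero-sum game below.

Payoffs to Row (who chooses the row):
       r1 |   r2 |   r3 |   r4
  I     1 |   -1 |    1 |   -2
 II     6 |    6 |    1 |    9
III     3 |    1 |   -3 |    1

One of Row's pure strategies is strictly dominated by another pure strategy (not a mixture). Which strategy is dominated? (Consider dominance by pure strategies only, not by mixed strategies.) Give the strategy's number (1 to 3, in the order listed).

Compare III with II: 6 > 3, 6 > 1, 1 > -3, 9 > 1.
So II strictly dominates III for Row; III is strictly dominated.

3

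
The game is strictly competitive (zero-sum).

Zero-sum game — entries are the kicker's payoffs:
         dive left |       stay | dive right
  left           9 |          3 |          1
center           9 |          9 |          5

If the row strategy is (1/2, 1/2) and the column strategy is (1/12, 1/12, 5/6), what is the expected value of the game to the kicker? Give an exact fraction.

15/4

Against (1/12, 1/12, 5/6), each row's expected payoff is left: 11/6; center: 17/3.
Taking the (1/2, 1/2)-weighted average: (1/2)·(11/6) + (1/2)·(17/3) = 15/4.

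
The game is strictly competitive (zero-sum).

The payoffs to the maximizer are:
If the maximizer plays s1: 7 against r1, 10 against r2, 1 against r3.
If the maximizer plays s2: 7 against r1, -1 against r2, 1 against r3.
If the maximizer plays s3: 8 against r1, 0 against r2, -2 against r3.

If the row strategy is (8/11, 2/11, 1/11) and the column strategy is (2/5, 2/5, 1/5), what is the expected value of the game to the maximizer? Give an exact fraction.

Against (2/5, 2/5, 1/5), each row's expected payoff is s1: 7; s2: 13/5; s3: 14/5.
Taking the (8/11, 2/11, 1/11)-weighted average: (8/11)·(7) + (2/11)·(13/5) + (1/11)·(14/5) = 64/11.

64/11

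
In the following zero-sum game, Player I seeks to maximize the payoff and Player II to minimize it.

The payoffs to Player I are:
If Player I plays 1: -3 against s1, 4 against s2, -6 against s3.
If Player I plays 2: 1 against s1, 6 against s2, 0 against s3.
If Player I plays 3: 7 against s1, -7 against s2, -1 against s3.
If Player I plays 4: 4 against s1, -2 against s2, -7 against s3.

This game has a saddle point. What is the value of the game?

Row minima: -6, 0, -7, -7 → Player I's maximin is 0.
Column maxima: 7, 6, 0 → Player II's minimax is 0.
They coincide at (2, s3), so the value is 0.

0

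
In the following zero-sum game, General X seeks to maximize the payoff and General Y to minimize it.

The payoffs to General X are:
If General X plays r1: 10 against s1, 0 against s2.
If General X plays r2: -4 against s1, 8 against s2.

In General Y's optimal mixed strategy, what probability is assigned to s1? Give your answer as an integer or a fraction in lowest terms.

Row minima are 0 and -4, so General X's maximin is 0; column maxima are 10 and 8, so General Y's minimax is 8. These differ, so the equilibrium is in mixed strategies.
Let General Y play s1 with probability q. General X is indifferent when 10q = −4q + 8(1−q), giving q = 4/11.

4/11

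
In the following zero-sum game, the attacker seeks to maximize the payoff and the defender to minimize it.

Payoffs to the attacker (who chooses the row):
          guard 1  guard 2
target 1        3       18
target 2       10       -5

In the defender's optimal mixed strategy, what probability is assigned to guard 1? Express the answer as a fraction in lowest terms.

23/30

Row minima are 3 and -5, so the attacker's maximin is 3; column maxima are 10 and 18, so the defender's minimax is 10. These differ, so the equilibrium is in mixed strategies.
Let the defender play guard 1 with probability q. The attacker is indifferent when 3q + 18(1−q) = 10q − 5(1−q), giving q = 23/30.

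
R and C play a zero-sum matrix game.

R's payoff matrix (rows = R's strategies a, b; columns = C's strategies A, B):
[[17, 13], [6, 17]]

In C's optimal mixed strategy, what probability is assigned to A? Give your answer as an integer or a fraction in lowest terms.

Row minima are 13 and 6, so R's maximin is 13; column maxima are 17 and 17, so C's minimax is 17. These differ, so the equilibrium is in mixed strategies.
Let C play A with probability q. R is indifferent when 17q + 13(1−q) = 6q + 17(1−q), giving q = 4/15.

4/15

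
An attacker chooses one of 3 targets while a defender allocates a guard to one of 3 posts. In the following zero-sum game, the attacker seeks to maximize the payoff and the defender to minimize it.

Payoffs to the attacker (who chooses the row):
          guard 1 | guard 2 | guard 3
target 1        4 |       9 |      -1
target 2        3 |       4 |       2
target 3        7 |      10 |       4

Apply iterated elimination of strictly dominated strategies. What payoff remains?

Row target 1 is strictly dominated by row target 3 (7>4, 10>9, 4>-1); eliminate target 1.
Column guard 1 is strictly dominated by guard 3 for the defender (2<3, 4<7); eliminate guard 1.
Row target 2 is strictly dominated by row target 3 (10>4, 4>2); eliminate target 2.
Column guard 2 is strictly dominated by guard 3 for the defender (4<10); eliminate guard 2.
Only (target 3, guard 3) remains, with payoff 4.

4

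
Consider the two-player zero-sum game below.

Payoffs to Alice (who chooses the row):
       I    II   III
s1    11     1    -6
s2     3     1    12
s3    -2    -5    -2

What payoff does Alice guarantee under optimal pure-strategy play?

Row minima: -6, 1, -5 → Alice's maximin is 1.
Column maxima: 11, 1, 12 → Bob's minimax is 1.
They coincide at (s2, II), so the value is 1.

1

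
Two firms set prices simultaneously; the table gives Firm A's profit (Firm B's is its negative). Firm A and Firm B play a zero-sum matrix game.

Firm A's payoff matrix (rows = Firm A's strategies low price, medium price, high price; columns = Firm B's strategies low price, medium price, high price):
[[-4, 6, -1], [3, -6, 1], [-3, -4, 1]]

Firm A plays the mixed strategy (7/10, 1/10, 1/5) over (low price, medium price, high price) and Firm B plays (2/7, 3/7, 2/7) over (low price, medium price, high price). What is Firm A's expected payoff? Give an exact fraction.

1/5

Against (2/7, 3/7, 2/7), each row's expected payoff is low price: 8/7; medium price: -10/7; high price: -16/7.
Taking the (7/10, 1/10, 1/5)-weighted average: (7/10)·(8/7) + (1/10)·(-10/7) + (1/5)·(-16/7) = 1/5.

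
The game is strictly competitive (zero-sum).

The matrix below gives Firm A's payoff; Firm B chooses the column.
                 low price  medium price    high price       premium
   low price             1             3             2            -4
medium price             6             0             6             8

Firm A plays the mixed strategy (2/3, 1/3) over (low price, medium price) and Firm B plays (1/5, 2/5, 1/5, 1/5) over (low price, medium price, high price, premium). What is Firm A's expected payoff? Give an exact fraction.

Against (1/5, 2/5, 1/5, 1/5), each row's expected payoff is low price: 1; medium price: 4.
Taking the (2/3, 1/3)-weighted average: (2/3)·(1) + (1/3)·(4) = 2.

2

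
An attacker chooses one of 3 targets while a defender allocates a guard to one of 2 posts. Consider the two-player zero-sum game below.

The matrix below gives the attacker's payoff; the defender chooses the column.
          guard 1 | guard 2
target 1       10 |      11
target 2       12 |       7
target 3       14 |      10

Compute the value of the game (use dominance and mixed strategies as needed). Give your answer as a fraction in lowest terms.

Row target 2 is strictly dominated by row target 3, so the attacker never plays it.
The remaining 2×2 game on (target 1, target 3) × (guard 1, guard 2) has no saddle point. Let the attacker play target 1 with probability p; indifference gives 10p + 14(1−p) = 11p + 10(1−p), so p = 4/5.
Similarly the defender's optimal q on guard 1 is 1/5, and the value is 10·(1/5) + (11)·(4/5) = 54/5.

54/5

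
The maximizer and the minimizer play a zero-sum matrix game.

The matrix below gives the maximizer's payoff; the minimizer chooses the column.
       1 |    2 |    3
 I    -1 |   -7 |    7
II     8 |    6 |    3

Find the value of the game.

63/17

Column 1 is strictly dominated by 2 for the minimizer (it gives the maximizer more in every row).
The remaining 2×2 game on (I, II) × (2, 3) has no saddle point. Let the maximizer play I with probability p; indifference gives −7p + 6(1−p) = 7p + 3(1−p), so p = 3/17.
Similarly the minimizer's optimal q on 2 is 4/17, and the value is -7·(4/17) + (7)·(13/17) = 63/17.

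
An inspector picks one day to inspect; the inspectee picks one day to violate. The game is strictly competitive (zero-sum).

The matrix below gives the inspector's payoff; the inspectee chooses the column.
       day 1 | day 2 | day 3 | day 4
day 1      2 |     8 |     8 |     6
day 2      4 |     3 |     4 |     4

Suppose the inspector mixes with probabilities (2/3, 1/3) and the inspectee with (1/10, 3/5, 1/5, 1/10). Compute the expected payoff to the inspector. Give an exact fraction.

Against (1/10, 3/5, 1/5, 1/10), each row's expected payoff is day 1: 36/5; day 2: 17/5.
Taking the (2/3, 1/3)-weighted average: (2/3)·(36/5) + (1/3)·(17/5) = 89/15.

89/15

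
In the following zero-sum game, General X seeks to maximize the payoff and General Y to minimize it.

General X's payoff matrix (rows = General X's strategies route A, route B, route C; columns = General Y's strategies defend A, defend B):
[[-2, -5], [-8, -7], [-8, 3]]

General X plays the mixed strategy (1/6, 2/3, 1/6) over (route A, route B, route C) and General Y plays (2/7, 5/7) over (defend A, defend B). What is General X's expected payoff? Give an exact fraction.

Against (2/7, 5/7), each row's expected payoff is route A: -29/7; route B: -51/7; route C: -1/7.
Taking the (1/6, 2/3, 1/6)-weighted average: (1/6)·(-29/7) + (2/3)·(-51/7) + (1/6)·(-1/7) = -39/7.

-39/7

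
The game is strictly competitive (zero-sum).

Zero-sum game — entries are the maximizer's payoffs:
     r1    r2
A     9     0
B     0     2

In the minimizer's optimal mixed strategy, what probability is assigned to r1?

Row minima are 0 and 0, so the maximizer's maximin is 0; column maxima are 9 and 2, so the minimizer's minimax is 2. These differ, so the equilibrium is in mixed strategies.
Let the minimizer play r1 with probability q. The maximizer is indifferent when 9q = 2(1−q), giving q = 2/11.

2/11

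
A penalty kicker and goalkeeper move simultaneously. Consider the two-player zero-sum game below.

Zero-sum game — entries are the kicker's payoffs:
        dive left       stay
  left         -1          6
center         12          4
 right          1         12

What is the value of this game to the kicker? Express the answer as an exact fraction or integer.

Row left is strictly dominated by row right, so the kicker never plays it.
The remaining 2×2 game on (center, right) × (dive left, stay) has no saddle point. Let the kicker play center with probability p; indifference gives 12p + (1−p) = 4p + 12(1−p), so p = 11/19.
Similarly the goalkeeper's optimal q on dive left is 8/19, and the value is 12·(8/19) + (4)·(11/19) = 140/19.

140/19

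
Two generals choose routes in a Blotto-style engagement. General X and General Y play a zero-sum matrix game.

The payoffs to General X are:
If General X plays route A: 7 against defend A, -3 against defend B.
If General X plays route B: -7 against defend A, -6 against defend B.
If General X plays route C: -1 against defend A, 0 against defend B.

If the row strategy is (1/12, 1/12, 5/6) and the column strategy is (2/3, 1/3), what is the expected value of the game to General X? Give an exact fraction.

Against (2/3, 1/3), each row's expected payoff is route A: 11/3; route B: -20/3; route C: -2/3.
Taking the (1/12, 1/12, 5/6)-weighted average: (1/12)·(11/3) + (1/12)·(-20/3) + (5/6)·(-2/3) = -29/36.

-29/36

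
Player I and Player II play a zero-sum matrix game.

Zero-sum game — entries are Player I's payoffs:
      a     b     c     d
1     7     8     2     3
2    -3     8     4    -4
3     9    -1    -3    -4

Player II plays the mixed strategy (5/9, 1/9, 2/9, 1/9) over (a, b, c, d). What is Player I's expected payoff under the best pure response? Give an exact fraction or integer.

50/9

1: (7)·(5/9) + (8)·(1/9) + (2)·(2/9) + (3)·(1/9) = 50/9.
2: (-3)·(5/9) + (8)·(1/9) + (4)·(2/9) + (-4)·(1/9) = -1/3.
3: (9)·(5/9) + (-1)·(1/9) + (-3)·(2/9) + (-4)·(1/9) = 34/9.
The best pure response is 1 with expected payoff 50/9.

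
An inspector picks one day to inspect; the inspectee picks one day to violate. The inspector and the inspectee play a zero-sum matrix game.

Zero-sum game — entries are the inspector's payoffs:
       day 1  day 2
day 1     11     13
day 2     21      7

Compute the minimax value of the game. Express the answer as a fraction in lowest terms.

Row minima are 11 and 7, so the inspector's maximin is 11; column maxima are 21 and 13, so the inspectee's minimax is 13. These differ, so the equilibrium is in mixed strategies.
Let the inspector play day 1 with probability p. The inspectee is indifferent when 11p + 21(1−p) = 13p + 7(1−p), giving p = 7/8.
Let the inspectee play day 1 with probability q. The inspector is indifferent when 11q + 13(1−q) = 21q + 7(1−q), giving q = 3/8.
The value is 11·(3/8) + (13)·(5/8) = 49/4.

49/4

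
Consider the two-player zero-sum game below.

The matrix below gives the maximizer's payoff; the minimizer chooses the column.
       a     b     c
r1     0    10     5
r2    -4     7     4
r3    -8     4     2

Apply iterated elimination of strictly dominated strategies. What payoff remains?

Column b is strictly dominated by a for the minimizer (0<10, -4<7, -8<4); eliminate b.
Column c is strictly dominated by a for the minimizer (0<5, -4<4, -8<2); eliminate c.
Row r3 is strictly dominated by row r1 (0>-8); eliminate r3.
Row r2 is strictly dominated by row r1 (0>-4); eliminate r2.
Only (r1, a) remains, with payoff 0.

0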